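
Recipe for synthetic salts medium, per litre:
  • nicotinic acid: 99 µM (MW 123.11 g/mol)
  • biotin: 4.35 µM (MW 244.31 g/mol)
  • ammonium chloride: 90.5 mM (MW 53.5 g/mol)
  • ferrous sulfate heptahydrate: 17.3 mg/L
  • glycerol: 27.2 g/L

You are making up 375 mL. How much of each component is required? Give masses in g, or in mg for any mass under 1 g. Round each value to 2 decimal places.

nicotinic acid 4.57 mg; biotin 0.40 mg; ammonium chloride 1.82 g; ferrous sulfate heptahydrate 6.49 mg; glycerol 10.20 g

Target volume = 375 mL = 0.375 L.
nicotinic acid: 99 µmol/L × 123.11 g/mol × 0.375 L ÷ 1000 = 4.57 mg
biotin: 4.35 µmol/L × 244.31 g/mol × 0.375 L ÷ 1000 = 0.40 mg
ammonium chloride: 90.5 mmol/L × 53.5 g/mol × 0.375 L ÷ 1000 = 1.82 g
ferrous sulfate heptahydrate: 17.3 mg/L × 0.375 L = 6.49 mg
glycerol: 27.2 g/L × 0.375 L = 10.20 g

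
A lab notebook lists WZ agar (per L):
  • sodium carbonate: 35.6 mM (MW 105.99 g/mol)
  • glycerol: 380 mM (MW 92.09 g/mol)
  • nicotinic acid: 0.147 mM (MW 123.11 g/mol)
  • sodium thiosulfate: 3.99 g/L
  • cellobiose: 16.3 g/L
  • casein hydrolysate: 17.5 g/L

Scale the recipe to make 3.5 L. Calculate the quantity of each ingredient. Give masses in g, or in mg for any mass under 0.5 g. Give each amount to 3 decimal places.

sodium carbonate 13.206 g; glycerol 122.480 g; nicotinic acid 63.340 mg; sodium thiosulfate 13.965 g; cellobiose 57.050 g; casein hydrolysate 61.250 g

Working volume: 3.5 L.
sodium carbonate: 35.6 mmol/L × 105.99 g/mol × 3.5 L ÷ 1000 = 13.206 g
glycerol: 380 mmol/L × 92.09 g/mol × 3.5 L ÷ 1000 = 122.480 g
nicotinic acid: 0.147 mmol/L × 123.11 mg/mmol × 3.5 L = 63.340 mg
sodium thiosulfate: 3.99 g/L × 3.5 L = 13.965 g
cellobiose: 16.3 g/L × 3.5 L = 57.050 g
casein hydrolysate: 17.5 g/L × 3.5 L = 61.250 g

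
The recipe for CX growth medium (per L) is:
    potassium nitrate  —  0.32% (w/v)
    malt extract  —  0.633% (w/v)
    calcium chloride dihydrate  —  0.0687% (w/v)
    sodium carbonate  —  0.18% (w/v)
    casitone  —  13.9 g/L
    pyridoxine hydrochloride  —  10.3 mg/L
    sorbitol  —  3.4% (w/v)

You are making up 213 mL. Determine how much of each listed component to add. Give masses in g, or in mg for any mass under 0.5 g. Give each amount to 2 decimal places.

Working volume: 213 mL = 0.213 L.
potassium nitrate: 0.32% w/v = 3.2 g/L → 3.2 × 0.213 L = 0.68 g
malt extract: 0.633% w/v = 6.33 g/L → 6.33 × 0.213 L = 1.35 g
calcium chloride dihydrate: 0.0687% w/v = 0.687 g/L → 0.687 × 0.213 L = 0.146331 g = 146.33 mg
sodium carbonate: 0.18 g per 100 mL × 213 mL ÷ 100 = 0.3834 g = 383.40 mg
casitone: 13.9 g/L × 0.213 L = 2.96 g
pyridoxine hydrochloride: 10.3 mg/L × 0.213 L = 2.19 mg
sorbitol: 3.4 g per 100 mL × 213 mL ÷ 100 = 7.24 g

potassium nitrate 0.68 g; malt extract 1.35 g; calcium chloride dihydrate 146.33 mg; sodium carbonate 383.40 mg; casitone 2.96 g; pyridoxine hydrochloride 2.19 mg; sorbitol 7.24 g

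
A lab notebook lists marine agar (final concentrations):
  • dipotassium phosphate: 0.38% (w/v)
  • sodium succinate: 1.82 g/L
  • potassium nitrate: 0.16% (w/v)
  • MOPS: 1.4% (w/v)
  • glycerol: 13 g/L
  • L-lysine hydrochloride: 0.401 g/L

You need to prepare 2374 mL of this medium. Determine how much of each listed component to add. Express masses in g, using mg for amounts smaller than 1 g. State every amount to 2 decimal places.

Working volume: 2374 mL = 2.374 L.
dipotassium phosphate: 0.38% w/v = 3.8 g/L → 3.8 × 2.374 L = 9.02 g
sodium succinate: 1.82 g/L × 2.374 L = 4.32 g
potassium nitrate: 0.16 g per 100 mL × 2374 mL ÷ 100 = 3.80 g
MOPS: 1.4 g per 100 mL × 2374 mL ÷ 100 = 33.24 g
glycerol: 13 g/L × 2.374 L = 30.86 g
L-lysine hydrochloride: 0.401 g/L × 2.374 L = 0.951974 g = 951.97 mg

dipotassium phosphate 9.02 g; sodium succinate 4.32 g; potassium nitrate 3.80 g; MOPS 33.24 g; glycerol 30.86 g; L-lysine hydrochloride 951.97 mg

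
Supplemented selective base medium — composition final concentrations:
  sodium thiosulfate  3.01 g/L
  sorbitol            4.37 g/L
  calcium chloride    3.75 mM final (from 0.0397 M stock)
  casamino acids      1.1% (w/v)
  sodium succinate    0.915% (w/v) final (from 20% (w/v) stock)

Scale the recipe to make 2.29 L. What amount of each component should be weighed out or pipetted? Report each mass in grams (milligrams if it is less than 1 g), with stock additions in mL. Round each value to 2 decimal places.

Working volume: 2.29 L.
sodium thiosulfate: 3.01 g/L × 2.29 L = 6.89 g
sorbitol: 4.37 g/L × 2.29 L = 10.01 g
calcium chloride: V = C2·V2/C1 = 3.75 mM × 2290 mL ÷ 39.7 mM = 216.31 mL
casamino acids: 1.1% w/v = 11 g/L → 11 × 2.29 L = 25.19 g
sodium succinate: dilute stock: 0.915% ÷ 20% × 2290 mL = 104.77 mL

sodium thiosulfate 6.89 g; sorbitol 10.01 g; calcium chloride 216.31 mL; casamino acids 25.19 g; sodium succinate 104.77 mL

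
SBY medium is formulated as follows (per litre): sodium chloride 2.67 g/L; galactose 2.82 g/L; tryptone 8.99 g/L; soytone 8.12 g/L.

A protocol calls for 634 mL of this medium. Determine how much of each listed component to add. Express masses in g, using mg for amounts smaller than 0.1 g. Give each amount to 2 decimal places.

sodium chloride 1.69 g; galactose 1.79 g; tryptone 5.70 g; soytone 5.15 g

Working volume: 634 mL = 0.634 L.
sodium chloride: 2.67 g/L × 0.634 L = 1.69 g
galactose: 2.82 g/L × 0.634 L = 1.79 g
tryptone: 8.99 g/L × 0.634 L = 5.70 g
soytone: 8.12 g/L × 0.634 L = 5.15 g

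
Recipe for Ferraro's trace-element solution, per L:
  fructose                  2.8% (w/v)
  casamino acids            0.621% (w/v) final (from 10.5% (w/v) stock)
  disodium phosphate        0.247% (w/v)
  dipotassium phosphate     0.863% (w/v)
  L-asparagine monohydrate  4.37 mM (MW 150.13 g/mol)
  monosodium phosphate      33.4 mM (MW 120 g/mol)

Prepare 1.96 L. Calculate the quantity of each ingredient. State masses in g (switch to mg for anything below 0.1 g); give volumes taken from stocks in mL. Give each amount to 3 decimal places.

fructose 54.880 g; casamino acids 115.920 mL; disodium phosphate 4.841 g; dipotassium phosphate 16.915 g; L-asparagine monohydrate 1.286 g; monosodium phosphate 7.856 g

Working volume: 1.96 L.
fructose: 2.8 g per 100 mL × 1960 mL ÷ 100 = 54.880 g
casamino acids: V = C2·V2/C1 = 0.621% ÷ 10.5% × 1960 mL = 115.920 mL
disodium phosphate: 0.247% w/v = 2.47 g/L → 2.47 × 1.96 L = 4.841 g
dipotassium phosphate: 0.863% w/v = 8.63 g/L → 8.63 × 1.96 L = 16.915 g
L-asparagine monohydrate: 4.37 mmol/L × 150.13 g/mol × 1.96 L ÷ 1000 = 1.286 g
monosodium phosphate: 33.4 mmol/L × 120 g/mol × 1.96 L ÷ 1000 = 7.856 g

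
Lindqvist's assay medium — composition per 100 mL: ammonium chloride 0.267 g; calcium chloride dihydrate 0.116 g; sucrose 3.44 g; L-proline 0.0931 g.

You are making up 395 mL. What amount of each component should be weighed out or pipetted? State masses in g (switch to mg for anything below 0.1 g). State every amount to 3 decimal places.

Ratio of target to recipe volume: 395 / 100 = 3.95.
ammonium chloride: 0.267 g × (395 mL / 100 mL) = 1.055 g
calcium chloride dihydrate: 0.116 g × (395 mL / 100 mL) = 0.458 g
sucrose: 3.44 g × (395 mL / 100 mL) = 13.588 g
L-proline: 0.0931 g × (395 mL / 100 mL) = 0.368 g

ammonium chloride 1.055 g; calcium chloride dihydrate 0.458 g; sucrose 13.588 g; L-proline 0.368 g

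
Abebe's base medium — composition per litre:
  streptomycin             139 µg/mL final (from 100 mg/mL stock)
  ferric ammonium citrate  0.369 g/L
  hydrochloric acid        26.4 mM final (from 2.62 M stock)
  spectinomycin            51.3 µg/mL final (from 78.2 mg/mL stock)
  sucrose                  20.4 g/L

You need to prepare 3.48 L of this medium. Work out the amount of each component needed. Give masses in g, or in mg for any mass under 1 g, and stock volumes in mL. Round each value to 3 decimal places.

Working volume: 3.48 L.
streptomycin: dilute stock: 139 µg/mL × 3480 mL ÷ 100000 µg/mL = 4.837 mL
ferric ammonium citrate: 0.369 g/L × 3.48 L = 1.284 g
hydrochloric acid: C1V1 = C2V2 → 26.4 mM × 3480 mL ÷ 2620 mM = 35.066 mL
spectinomycin: V = C2·V2/C1 = 51.3 µg/mL × 3480 mL ÷ 78200 µg/mL = 2.283 mL
sucrose: 20.4 g/L × 3.48 L = 70.992 g

streptomycin 4.837 mL; ferric ammonium citrate 1.284 g; hydrochloric acid 35.066 mL; spectinomycin 2.283 mL; sucrose 70.992 g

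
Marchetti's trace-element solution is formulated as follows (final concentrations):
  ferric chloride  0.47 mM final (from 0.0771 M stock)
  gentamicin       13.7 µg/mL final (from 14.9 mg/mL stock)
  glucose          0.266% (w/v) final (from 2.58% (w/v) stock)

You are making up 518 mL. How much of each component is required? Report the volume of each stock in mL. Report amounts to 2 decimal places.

ferric chloride 3.16 mL; gentamicin 0.48 mL; glucose 53.41 mL

Scale factor relative to 1 L: 0.518.
ferric chloride: V = C2·V2/C1 = 0.47 mM × 518 mL ÷ 77.1 mM = 3.16 mL
gentamicin: V = C2·V2/C1 = 13.7 µg/mL × 518 mL ÷ 14900 µg/mL = 0.48 mL
glucose: V = C2·V2/C1 = 0.266% ÷ 2.58% × 518 mL = 53.41 mL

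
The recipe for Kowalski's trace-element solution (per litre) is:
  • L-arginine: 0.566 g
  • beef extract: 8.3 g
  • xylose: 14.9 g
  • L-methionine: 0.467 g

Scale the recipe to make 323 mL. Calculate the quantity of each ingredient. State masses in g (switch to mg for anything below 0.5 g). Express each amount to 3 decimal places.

Ratio of target to recipe volume: 323 / 1000 = 0.323.
L-arginine: 0.566 g × (323 mL / 1000 mL) = 0.182818 g = 182.818 mg
beef extract: 8.3 g × (323 mL / 1000 mL) = 2.681 g
xylose: 14.9 g × (323 mL / 1000 mL) = 4.813 g
L-methionine: 0.467 g × (323 mL / 1000 mL) = 0.150841 g = 150.841 mg

L-arginine 182.818 mg; beef extract 2.681 g; xylose 4.813 g; L-methionine 150.841 mg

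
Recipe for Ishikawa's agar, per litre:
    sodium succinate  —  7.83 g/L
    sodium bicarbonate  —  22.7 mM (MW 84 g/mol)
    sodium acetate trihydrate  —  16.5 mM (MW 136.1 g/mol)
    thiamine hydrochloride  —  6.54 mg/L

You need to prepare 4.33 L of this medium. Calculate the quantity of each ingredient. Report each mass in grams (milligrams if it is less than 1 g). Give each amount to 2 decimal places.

Working volume: 4.33 L.
sodium succinate: 7.83 g/L × 4.33 L = 33.90 g
sodium bicarbonate: 22.7 mmol/L × 84 g/mol × 4.33 L ÷ 1000 = 8.26 g
sodium acetate trihydrate: 16.5 mmol/L × 136.1 g/mol × 4.33 L ÷ 1000 = 9.72 g
thiamine hydrochloride: 6.54 mg/L × 4.33 L = 28.32 mg

sodium succinate 33.90 g; sodium bicarbonate 8.26 g; sodium acetate trihydrate 9.72 g; thiamine hydrochloride 28.32 mg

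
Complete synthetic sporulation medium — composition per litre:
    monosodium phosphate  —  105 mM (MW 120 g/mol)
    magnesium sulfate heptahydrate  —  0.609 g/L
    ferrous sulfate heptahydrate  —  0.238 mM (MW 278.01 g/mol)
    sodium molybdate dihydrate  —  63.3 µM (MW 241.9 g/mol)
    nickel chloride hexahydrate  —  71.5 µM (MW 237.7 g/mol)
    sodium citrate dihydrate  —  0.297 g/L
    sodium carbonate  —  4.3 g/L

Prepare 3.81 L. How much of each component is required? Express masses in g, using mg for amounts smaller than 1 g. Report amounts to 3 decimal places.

Scale factor relative to 1 L: 3.81.
monosodium phosphate: 105 mmol/L × 120 g/mol × 3.81 L ÷ 1000 = 48.006 g
magnesium sulfate heptahydrate: 0.609 g/L × 3.81 L = 2.320 g
ferrous sulfate heptahydrate: 0.238 mmol/L × 278.01 mg/mmol × 3.81 L = 252.094 mg
sodium molybdate dihydrate: 63.3 µmol/L × 241.9 g/mol × 3.81 L ÷ 1000 = 58.340 mg
nickel chloride hexahydrate: 71.5 µmol/L × 237.7 g/mol × 3.81 L ÷ 1000 = 64.753 mg
sodium citrate dihydrate: 0.297 g/L × 3.81 L = 1.132 g
sodium carbonate: 4.3 g/L × 3.81 L = 16.383 g

monosodium phosphate 48.006 g; magnesium sulfate heptahydrate 2.320 g; ferrous sulfate heptahydrate 252.094 mg; sodium molybdate dihydrate 58.340 mg; nickel chloride hexahydrate 64.753 mg; sodium citrate dihydrate 1.132 g; sodium carbonate 16.383 g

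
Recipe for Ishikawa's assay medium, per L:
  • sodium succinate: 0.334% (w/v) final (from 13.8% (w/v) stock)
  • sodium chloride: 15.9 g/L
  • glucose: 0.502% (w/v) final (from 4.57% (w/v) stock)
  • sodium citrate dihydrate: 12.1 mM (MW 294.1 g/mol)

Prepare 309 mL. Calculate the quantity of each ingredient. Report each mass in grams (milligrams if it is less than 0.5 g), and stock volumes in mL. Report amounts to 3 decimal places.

sodium succinate 7.479 mL; sodium chloride 4.913 g; glucose 33.943 mL; sodium citrate dihydrate 1.100 g

Working volume: 309 mL = 0.309 L.
sodium succinate: dilute stock: 0.334% ÷ 13.8% × 309 mL = 7.479 mL
sodium chloride: 15.9 g/L × 0.309 L = 4.913 g
glucose: dilute stock: 0.502% ÷ 4.57% × 309 mL = 33.943 mL
sodium citrate dihydrate: 12.1 mmol/L × 294.1 g/mol × 0.309 L ÷ 1000 = 1.100 g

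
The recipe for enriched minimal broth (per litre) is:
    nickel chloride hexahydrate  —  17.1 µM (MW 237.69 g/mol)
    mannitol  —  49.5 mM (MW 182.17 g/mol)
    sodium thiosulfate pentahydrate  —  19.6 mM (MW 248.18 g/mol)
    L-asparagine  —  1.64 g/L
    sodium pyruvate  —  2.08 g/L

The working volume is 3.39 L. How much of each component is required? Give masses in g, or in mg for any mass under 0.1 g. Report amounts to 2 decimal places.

nickel chloride hexahydrate 13.78 mg; mannitol 30.57 g; sodium thiosulfate pentahydrate 16.49 g; L-asparagine 5.56 g; sodium pyruvate 7.05 g

Working volume: 3.39 L.
nickel chloride hexahydrate: 17.1 µmol/L × 237.69 g/mol × 3.39 L ÷ 1000 = 13.78 mg
mannitol: 49.5 mmol/L × 182.17 g/mol × 3.39 L ÷ 1000 = 30.57 g
sodium thiosulfate pentahydrate: 19.6 mmol/L × 248.18 g/mol × 3.39 L ÷ 1000 = 16.49 g
L-asparagine: 1.64 g/L × 3.39 L = 5.56 g
sodium pyruvate: 2.08 g/L × 3.39 L = 7.05 g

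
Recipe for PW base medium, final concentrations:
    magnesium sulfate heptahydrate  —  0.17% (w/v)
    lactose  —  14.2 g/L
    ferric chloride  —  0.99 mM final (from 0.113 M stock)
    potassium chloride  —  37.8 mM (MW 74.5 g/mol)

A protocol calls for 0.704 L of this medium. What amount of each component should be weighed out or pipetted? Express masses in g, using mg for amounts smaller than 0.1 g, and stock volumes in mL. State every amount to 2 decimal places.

magnesium sulfate heptahydrate 1.20 g; lactose 10.00 g; ferric chloride 6.17 mL; potassium chloride 1.98 g

Scale factor relative to 1 L: 0.704.
magnesium sulfate heptahydrate: 0.17 g per 100 mL × 704 mL ÷ 100 = 1.20 g
lactose: 14.2 g/L × 0.704 L = 10.00 g
ferric chloride: C1V1 = C2V2 → 0.99 mM × 704 mL ÷ 113 mM = 6.17 mL
potassium chloride: 37.8 mmol/L × 74.5 g/mol × 0.704 L ÷ 1000 = 1.98 g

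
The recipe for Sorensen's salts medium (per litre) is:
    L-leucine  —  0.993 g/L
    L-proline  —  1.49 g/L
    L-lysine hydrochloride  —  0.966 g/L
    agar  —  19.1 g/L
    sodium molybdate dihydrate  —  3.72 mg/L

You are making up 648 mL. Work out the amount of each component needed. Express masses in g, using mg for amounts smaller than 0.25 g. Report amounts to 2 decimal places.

L-leucine 0.64 g; L-proline 0.97 g; L-lysine hydrochloride 0.63 g; agar 12.38 g; sodium molybdate dihydrate 2.41 mg

Target volume = 648 mL = 0.648 L.
L-leucine: 0.993 g/L × 0.648 L = 0.64 g
L-proline: 1.49 g/L × 0.648 L = 0.97 g
L-lysine hydrochloride: 0.966 g/L × 0.648 L = 0.63 g
agar: 19.1 g/L × 0.648 L = 12.38 g
sodium molybdate dihydrate: 3.72 mg/L × 0.648 L = 2.41 mg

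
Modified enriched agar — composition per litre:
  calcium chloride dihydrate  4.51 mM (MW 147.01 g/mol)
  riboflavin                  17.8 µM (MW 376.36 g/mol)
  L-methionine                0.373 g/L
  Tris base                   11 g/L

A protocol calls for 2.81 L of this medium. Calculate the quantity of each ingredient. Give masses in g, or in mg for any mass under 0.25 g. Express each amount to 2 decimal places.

calcium chloride dihydrate 1.86 g; riboflavin 18.82 mg; L-methionine 1.05 g; Tris base 30.91 g

Working volume: 2.81 L.
calcium chloride dihydrate: 4.51 mmol/L × 147.01 g/mol × 2.81 L ÷ 1000 = 1.86 g
riboflavin: 17.8 µmol/L × 376.36 g/mol × 2.81 L ÷ 1000 = 18.82 mg
L-methionine: 0.373 g/L × 2.81 L = 1.05 g
Tris base: 11 g/L × 2.81 L = 30.91 g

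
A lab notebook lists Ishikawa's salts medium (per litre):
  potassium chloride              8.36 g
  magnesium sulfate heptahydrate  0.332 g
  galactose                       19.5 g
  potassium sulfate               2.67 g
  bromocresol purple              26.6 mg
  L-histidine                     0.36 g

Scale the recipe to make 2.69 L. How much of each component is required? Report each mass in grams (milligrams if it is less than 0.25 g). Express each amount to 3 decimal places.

potassium chloride 22.488 g; magnesium sulfate heptahydrate 0.893 g; galactose 52.455 g; potassium sulfate 7.182 g; bromocresol purple 71.554 mg; L-histidine 0.968 g

Scale factor = 2690 mL / 1000 mL = 2.69.
potassium chloride: 8.36 g × (2690 mL / 1000 mL) = 22.488 g
magnesium sulfate heptahydrate: 0.332 g × (2690 mL / 1000 mL) = 0.893 g
galactose: 19.5 g × (2690 mL / 1000 mL) = 52.455 g
potassium sulfate: 2.67 g × (2690 mL / 1000 mL) = 7.182 g
bromocresol purple: 26.6 mg × (2690 mL / 1000 mL) = 71.554 mg
L-histidine: 0.36 g × (2690 mL / 1000 mL) = 0.968 g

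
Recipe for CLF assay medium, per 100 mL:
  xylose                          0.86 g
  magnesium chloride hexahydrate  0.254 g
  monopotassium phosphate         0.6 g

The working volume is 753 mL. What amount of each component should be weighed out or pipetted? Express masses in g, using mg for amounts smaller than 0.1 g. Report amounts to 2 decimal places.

Ratio of target to recipe volume: 753 / 100 = 7.53.
xylose: 0.86 g × (753 mL / 100 mL) = 6.48 g
magnesium chloride hexahydrate: 0.254 g × (753 mL / 100 mL) = 1.91 g
monopotassium phosphate: 0.6 g × (753 mL / 100 mL) = 4.52 g

xylose 6.48 g; magnesium chloride hexahydrate 1.91 g; monopotassium phosphate 4.52 g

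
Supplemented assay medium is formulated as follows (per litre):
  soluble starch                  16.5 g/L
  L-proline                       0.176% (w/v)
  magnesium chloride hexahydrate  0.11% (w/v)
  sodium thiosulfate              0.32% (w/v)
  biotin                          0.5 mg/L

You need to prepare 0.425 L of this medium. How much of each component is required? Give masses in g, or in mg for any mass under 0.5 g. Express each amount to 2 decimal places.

soluble starch 7.01 g; L-proline 0.75 g; magnesium chloride hexahydrate 467.50 mg; sodium thiosulfate 1.36 g; biotin 0.21 mg

Working volume: 0.425 L.
soluble starch: 16.5 g/L × 0.425 L = 7.01 g
L-proline: 0.176 g per 100 mL × 425 mL ÷ 100 = 0.75 g
magnesium chloride hexahydrate: 0.11% w/v = 1.1 g/L → 1.1 × 0.425 L = 0.4675 g = 467.50 mg
sodium thiosulfate: 0.32% w/v = 3.2 g/L → 3.2 × 0.425 L = 1.36 g
biotin: 0.5 mg/L × 0.425 L = 0.21 mg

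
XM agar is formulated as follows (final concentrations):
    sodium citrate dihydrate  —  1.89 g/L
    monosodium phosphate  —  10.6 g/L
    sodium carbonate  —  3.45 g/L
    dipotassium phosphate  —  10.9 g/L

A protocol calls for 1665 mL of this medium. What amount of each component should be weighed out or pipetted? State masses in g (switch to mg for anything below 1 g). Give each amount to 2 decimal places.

Scale factor relative to 1 L: 1.665.
sodium citrate dihydrate: 1.89 g/L × 1.665 L = 3.15 g
monosodium phosphate: 10.6 g/L × 1.665 L = 17.65 g
sodium carbonate: 3.45 g/L × 1.665 L = 5.74 g
dipotassium phosphate: 10.9 g/L × 1.665 L = 18.15 g

sodium citrate dihydrate 3.15 g; monosodium phosphate 17.65 g; sodium carbonate 5.74 g; dipotassium phosphate 18.15 g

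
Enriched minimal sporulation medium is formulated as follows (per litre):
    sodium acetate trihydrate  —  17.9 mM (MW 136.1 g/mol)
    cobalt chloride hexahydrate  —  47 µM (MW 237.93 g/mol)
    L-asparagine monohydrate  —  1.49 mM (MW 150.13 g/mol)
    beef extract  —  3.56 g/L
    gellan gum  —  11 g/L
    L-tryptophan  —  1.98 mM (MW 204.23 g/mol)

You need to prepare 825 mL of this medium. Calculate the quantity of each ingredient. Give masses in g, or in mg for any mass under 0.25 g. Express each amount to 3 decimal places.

sodium acetate trihydrate 2.010 g; cobalt chloride hexahydrate 9.226 mg; L-asparagine monohydrate 184.547 mg; beef extract 2.937 g; gellan gum 9.075 g; L-tryptophan 0.334 g

Scale factor relative to 1 L: 0.825.
sodium acetate trihydrate: 17.9 mmol/L × 136.1 g/mol × 0.825 L ÷ 1000 = 2.010 g
cobalt chloride hexahydrate: 47 µmol/L × 237.93 g/mol × 0.825 L ÷ 1000 = 9.226 mg
L-asparagine monohydrate: 1.49 mmol/L × 150.13 mg/mmol × 0.825 L = 184.547 mg
beef extract: 3.56 g/L × 0.825 L = 2.937 g
gellan gum: 11 g/L × 0.825 L = 9.075 g
L-tryptophan: 1.98 mmol/L × 204.23 g/mol × 0.825 L ÷ 1000 = 0.334 g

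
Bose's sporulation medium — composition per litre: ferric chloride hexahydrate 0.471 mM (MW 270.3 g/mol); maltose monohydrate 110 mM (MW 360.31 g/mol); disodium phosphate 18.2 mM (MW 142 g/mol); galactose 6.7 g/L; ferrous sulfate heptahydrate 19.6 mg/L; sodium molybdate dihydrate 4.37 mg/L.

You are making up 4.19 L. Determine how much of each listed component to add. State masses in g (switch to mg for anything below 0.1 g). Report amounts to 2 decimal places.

Scale factor relative to 1 L: 4.19.
ferric chloride hexahydrate: 0.471 mmol/L × 270.3 g/mol × 4.19 L ÷ 1000 = 0.53 g
maltose monohydrate: 110 mmol/L × 360.31 g/mol × 4.19 L ÷ 1000 = 166.07 g
disodium phosphate: 18.2 mmol/L × 142 g/mol × 4.19 L ÷ 1000 = 10.83 g
galactose: 6.7 g/L × 4.19 L = 28.07 g
ferrous sulfate heptahydrate: 19.6 mg/L × 4.19 L = 82.12 mg
sodium molybdate dihydrate: 4.37 mg/L × 4.19 L = 18.31 mg

ferric chloride hexahydrate 0.53 g; maltose monohydrate 166.07 g; disodium phosphate 10.83 g; galactose 28.07 g; ferrous sulfate heptahydrate 82.12 mg; sodium molybdate dihydrate 18.31 mg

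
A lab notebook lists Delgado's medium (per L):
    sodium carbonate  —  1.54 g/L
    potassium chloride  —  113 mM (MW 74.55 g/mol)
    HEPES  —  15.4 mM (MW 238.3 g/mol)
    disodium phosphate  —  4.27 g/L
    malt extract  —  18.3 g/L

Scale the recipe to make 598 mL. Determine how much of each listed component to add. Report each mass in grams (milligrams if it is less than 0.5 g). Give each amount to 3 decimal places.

sodium carbonate 0.921 g; potassium chloride 5.038 g; HEPES 2.195 g; disodium phosphate 2.553 g; malt extract 10.943 g

Target volume = 598 mL = 0.598 L.
sodium carbonate: 1.54 g/L × 0.598 L = 0.921 g
potassium chloride: 113 mmol/L × 74.55 g/mol × 0.598 L ÷ 1000 = 5.038 g
HEPES: 15.4 mmol/L × 238.3 g/mol × 0.598 L ÷ 1000 = 2.195 g
disodium phosphate: 4.27 g/L × 0.598 L = 2.553 g
malt extract: 18.3 g/L × 0.598 L = 10.943 g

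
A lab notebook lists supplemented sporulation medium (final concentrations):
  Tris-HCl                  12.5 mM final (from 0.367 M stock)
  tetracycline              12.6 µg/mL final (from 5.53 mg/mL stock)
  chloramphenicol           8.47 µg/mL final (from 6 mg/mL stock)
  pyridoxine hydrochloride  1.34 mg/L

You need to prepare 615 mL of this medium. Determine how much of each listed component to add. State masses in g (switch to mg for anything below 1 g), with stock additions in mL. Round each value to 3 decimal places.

Tris-HCl 20.947 mL; tetracycline 1.401 mL; chloramphenicol 0.868 mL; pyridoxine hydrochloride 0.824 mg

Working volume: 615 mL = 0.615 L.
Tris-HCl: V = C2·V2/C1 = 12.5 mM × 615 mL ÷ 367 mM = 20.947 mL
tetracycline: dilute stock: 12.6 µg/mL × 615 mL ÷ 5530 µg/mL = 1.401 mL
chloramphenicol: dilute stock: 8.47 µg/mL × 615 mL ÷ 6000 µg/mL = 0.868 mL
pyridoxine hydrochloride: 1.34 mg/L × 0.615 L = 0.824 mg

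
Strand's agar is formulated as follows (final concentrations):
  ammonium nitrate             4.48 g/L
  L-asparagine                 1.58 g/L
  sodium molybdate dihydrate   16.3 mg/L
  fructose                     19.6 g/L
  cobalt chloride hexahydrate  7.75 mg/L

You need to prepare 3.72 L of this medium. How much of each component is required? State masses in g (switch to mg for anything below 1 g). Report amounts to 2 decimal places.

Scale factor relative to 1 L: 3.72.
ammonium nitrate: 4.48 g/L × 3.72 L = 16.67 g
L-asparagine: 1.58 g/L × 3.72 L = 5.88 g
sodium molybdate dihydrate: 16.3 mg/L × 3.72 L = 60.64 mg
fructose: 19.6 g/L × 3.72 L = 72.91 g
cobalt chloride hexahydrate: 7.75 mg/L × 3.72 L = 28.83 mg

ammonium nitrate 16.67 g; L-asparagine 5.88 g; sodium molybdate dihydrate 60.64 mg; fructose 72.91 g; cobalt chloride hexahydrate 28.83 mg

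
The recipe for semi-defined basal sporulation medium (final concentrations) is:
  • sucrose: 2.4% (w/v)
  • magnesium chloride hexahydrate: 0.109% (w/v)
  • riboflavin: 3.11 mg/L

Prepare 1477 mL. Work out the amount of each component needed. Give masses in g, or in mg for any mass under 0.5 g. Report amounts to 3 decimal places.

sucrose 35.448 g; magnesium chloride hexahydrate 1.610 g; riboflavin 4.593 mg

Working volume: 1477 mL = 1.477 L.
sucrose: 2.4% w/v = 24 g/L → 24 × 1.477 L = 35.448 g
magnesium chloride hexahydrate: 0.109% w/v = 1.09 g/L → 1.09 × 1.477 L = 1.610 g
riboflavin: 3.11 mg/L × 1.477 L = 4.593 mg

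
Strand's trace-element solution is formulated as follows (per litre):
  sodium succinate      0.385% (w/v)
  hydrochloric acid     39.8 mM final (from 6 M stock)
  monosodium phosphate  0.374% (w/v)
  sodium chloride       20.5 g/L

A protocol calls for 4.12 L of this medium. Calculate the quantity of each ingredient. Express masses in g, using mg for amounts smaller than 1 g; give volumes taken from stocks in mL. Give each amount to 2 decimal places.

Working volume: 4.12 L.
sodium succinate: 0.385% w/v = 3.85 g/L → 3.85 × 4.12 L = 15.86 g
hydrochloric acid: C1V1 = C2V2 → 39.8 mM × 4120 mL ÷ 6000 mM = 27.33 mL
monosodium phosphate: 0.374% w/v = 3.74 g/L → 3.74 × 4.12 L = 15.41 g
sodium chloride: 20.5 g/L × 4.12 L = 84.46 g

sodium succinate 15.86 g; hydrochloric acid 27.33 mL; monosodium phosphate 15.41 g; sodium chloride 84.46 g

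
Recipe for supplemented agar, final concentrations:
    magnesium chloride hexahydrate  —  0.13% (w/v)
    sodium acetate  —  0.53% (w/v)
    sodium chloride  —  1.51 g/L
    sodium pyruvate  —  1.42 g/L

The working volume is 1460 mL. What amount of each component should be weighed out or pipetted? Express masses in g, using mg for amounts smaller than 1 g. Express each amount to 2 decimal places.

magnesium chloride hexahydrate 1.90 g; sodium acetate 7.74 g; sodium chloride 2.20 g; sodium pyruvate 2.07 g

Scale factor relative to 1 L: 1.46.
magnesium chloride hexahydrate: 0.13% w/v = 1.3 g/L → 1.3 × 1.46 L = 1.90 g
sodium acetate: 0.53 g per 100 mL × 1460 mL ÷ 100 = 7.74 g
sodium chloride: 1.51 g/L × 1.46 L = 2.20 g
sodium pyruvate: 1.42 g/L × 1.46 L = 2.07 g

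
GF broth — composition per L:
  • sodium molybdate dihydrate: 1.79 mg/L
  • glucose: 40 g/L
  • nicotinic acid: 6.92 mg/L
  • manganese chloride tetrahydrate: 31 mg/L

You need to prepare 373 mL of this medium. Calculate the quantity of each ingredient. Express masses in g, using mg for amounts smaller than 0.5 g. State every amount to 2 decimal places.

sodium molybdate dihydrate 0.67 mg; glucose 14.92 g; nicotinic acid 2.58 mg; manganese chloride tetrahydrate 11.56 mg

Scale factor relative to 1 L: 0.373.
sodium molybdate dihydrate: 1.79 mg/L × 0.373 L = 0.67 mg
glucose: 40 g/L × 0.373 L = 14.92 g
nicotinic acid: 6.92 mg/L × 0.373 L = 2.58 mg
manganese chloride tetrahydrate: 31 mg/L × 0.373 L = 11.56 mg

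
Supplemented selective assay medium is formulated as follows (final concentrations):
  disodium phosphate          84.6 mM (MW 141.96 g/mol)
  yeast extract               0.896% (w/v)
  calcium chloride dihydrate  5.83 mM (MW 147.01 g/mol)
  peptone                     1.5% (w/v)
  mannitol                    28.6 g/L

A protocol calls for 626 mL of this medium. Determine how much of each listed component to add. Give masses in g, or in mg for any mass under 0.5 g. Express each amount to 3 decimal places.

disodium phosphate 7.518 g; yeast extract 5.609 g; calcium chloride dihydrate 0.537 g; peptone 9.390 g; mannitol 17.904 g

Target volume = 626 mL = 0.626 L.
disodium phosphate: 84.6 mmol/L × 141.96 g/mol × 0.626 L ÷ 1000 = 7.518 g
yeast extract: 0.896 g per 100 mL × 626 mL ÷ 100 = 5.609 g
calcium chloride dihydrate: 5.83 mmol/L × 147.01 g/mol × 0.626 L ÷ 1000 = 0.537 g
peptone: 1.5% w/v = 15 g/L → 15 × 0.626 L = 9.390 g
mannitol: 28.6 g/L × 0.626 L = 17.904 g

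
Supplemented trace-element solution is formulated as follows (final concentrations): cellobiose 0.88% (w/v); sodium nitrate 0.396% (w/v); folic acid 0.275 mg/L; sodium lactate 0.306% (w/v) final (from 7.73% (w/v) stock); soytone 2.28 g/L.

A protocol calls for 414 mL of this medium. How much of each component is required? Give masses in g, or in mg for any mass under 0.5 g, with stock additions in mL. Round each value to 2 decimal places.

Scale factor relative to 1 L: 0.414.
cellobiose: 0.88% w/v = 8.8 g/L → 8.8 × 0.414 L = 3.64 g
sodium nitrate: 0.396% w/v = 3.96 g/L → 3.96 × 0.414 L = 1.64 g
folic acid: 0.275 mg/L × 0.414 L = 0.11 mg
sodium lactate: V = C2·V2/C1 = 0.306% ÷ 7.73% × 414 mL = 16.39 mL
soytone: 2.28 g/L × 0.414 L = 0.94 g

cellobiose 3.64 g; sodium nitrate 1.64 g; folic acid 0.11 mg; sodium lactate 16.39 mL; soytone 0.94 g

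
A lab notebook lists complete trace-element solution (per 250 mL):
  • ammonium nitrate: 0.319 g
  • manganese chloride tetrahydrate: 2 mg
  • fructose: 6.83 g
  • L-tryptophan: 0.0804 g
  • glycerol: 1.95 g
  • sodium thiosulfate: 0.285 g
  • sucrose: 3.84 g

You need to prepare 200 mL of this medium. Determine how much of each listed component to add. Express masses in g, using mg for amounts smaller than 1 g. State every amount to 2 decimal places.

ammonium nitrate 255.20 mg; manganese chloride tetrahydrate 1.60 mg; fructose 5.46 g; L-tryptophan 64.32 mg; glycerol 1.56 g; sodium thiosulfate 228.00 mg; sucrose 3.07 g

Scale factor = 200 mL / 250 mL = 0.8.
ammonium nitrate: 0.319 g × (200 mL / 250 mL) = 0.2552 g = 255.20 mg
manganese chloride tetrahydrate: 2 mg × (200 mL / 250 mL) = 1.60 mg
fructose: 6.83 g × (200 mL / 250 mL) = 5.46 g
L-tryptophan: 0.0804 g × (200 mL / 250 mL) = 0.06432 g = 64.32 mg
glycerol: 1.95 g × (200 mL / 250 mL) = 1.56 g
sodium thiosulfate: 0.285 g × (200 mL / 250 mL) = 0.228 g = 228.00 mg
sucrose: 3.84 g × (200 mL / 250 mL) = 3.07 g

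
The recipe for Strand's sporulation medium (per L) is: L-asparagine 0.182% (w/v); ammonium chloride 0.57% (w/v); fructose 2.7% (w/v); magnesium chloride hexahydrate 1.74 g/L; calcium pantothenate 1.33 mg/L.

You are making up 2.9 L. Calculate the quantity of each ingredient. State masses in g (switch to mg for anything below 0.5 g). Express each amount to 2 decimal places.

L-asparagine 5.28 g; ammonium chloride 16.53 g; fructose 78.30 g; magnesium chloride hexahydrate 5.05 g; calcium pantothenate 3.86 mg

Scale factor relative to 1 L: 2.9.
L-asparagine: 0.182% w/v = 1.82 g/L → 1.82 × 2.9 L = 5.28 g
ammonium chloride: 0.57 g per 100 mL × 2900 mL ÷ 100 = 16.53 g
fructose: 2.7% w/v = 27 g/L → 27 × 2.9 L = 78.30 g
magnesium chloride hexahydrate: 1.74 g/L × 2.9 L = 5.05 g
calcium pantothenate: 1.33 mg/L × 2.9 L = 3.86 mg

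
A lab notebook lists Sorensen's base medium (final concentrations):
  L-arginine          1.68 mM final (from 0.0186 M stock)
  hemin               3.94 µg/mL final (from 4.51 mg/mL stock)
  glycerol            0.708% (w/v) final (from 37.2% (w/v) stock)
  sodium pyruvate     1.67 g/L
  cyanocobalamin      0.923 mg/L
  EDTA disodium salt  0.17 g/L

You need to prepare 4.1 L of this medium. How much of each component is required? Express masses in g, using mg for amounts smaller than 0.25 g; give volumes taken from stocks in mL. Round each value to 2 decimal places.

Scale factor relative to 1 L: 4.1.
L-arginine: V = C2·V2/C1 = 1.68 mM × 4100 mL ÷ 18.6 mM = 370.32 mL
hemin: C1V1 = C2V2 → 3.94 µg/mL × 4100 mL ÷ 4510 µg/mL = 3.58 mL
glycerol: V = C2·V2/C1 = 0.708% ÷ 37.2% × 4100 mL = 78.03 mL
sodium pyruvate: 1.67 g/L × 4.1 L = 6.85 g
cyanocobalamin: 0.923 mg/L × 4.1 L = 3.78 mg
EDTA disodium salt: 0.17 g/L × 4.1 L = 0.70 g

L-arginine 370.32 mL; hemin 3.58 mL; glycerol 78.03 mL; sodium pyruvate 6.85 g; cyanocobalamin 3.78 mg; EDTA disodium salt 0.70 g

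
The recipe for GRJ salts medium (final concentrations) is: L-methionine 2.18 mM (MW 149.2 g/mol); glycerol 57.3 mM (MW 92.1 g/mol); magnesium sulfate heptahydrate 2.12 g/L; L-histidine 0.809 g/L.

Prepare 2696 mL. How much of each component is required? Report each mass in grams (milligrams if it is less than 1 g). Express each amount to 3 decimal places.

L-methionine 876.890 mg; glycerol 14.228 g; magnesium sulfate heptahydrate 5.716 g; L-histidine 2.181 g

Scale factor relative to 1 L: 2.696.
L-methionine: 2.18 mmol/L × 149.2 mg/mmol × 2.696 L = 876.890 mg
glycerol: 57.3 mmol/L × 92.1 g/mol × 2.696 L ÷ 1000 = 14.228 g
magnesium sulfate heptahydrate: 2.12 g/L × 2.696 L = 5.716 g
L-histidine: 0.809 g/L × 2.696 L = 2.181 g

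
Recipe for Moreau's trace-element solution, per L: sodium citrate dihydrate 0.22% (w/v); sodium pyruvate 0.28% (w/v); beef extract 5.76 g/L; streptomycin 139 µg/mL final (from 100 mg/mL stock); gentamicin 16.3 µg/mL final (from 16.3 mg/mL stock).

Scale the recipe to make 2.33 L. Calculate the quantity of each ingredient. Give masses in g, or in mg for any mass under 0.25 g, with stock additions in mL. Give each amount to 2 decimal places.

sodium citrate dihydrate 5.13 g; sodium pyruvate 6.52 g; beef extract 13.42 g; streptomycin 3.24 mL; gentamicin 2.33 mL

Scale factor relative to 1 L: 2.33.
sodium citrate dihydrate: 0.22% w/v = 2.2 g/L → 2.2 × 2.33 L = 5.13 g
sodium pyruvate: 0.28% w/v = 2.8 g/L → 2.8 × 2.33 L = 6.52 g
beef extract: 5.76 g/L × 2.33 L = 13.42 g
streptomycin: V = C2·V2/C1 = 139 µg/mL × 2330 mL ÷ 100000 µg/mL = 3.24 mL
gentamicin: C1V1 = C2V2 → 16.3 µg/mL × 2330 mL ÷ 16300 µg/mL = 2.33 mL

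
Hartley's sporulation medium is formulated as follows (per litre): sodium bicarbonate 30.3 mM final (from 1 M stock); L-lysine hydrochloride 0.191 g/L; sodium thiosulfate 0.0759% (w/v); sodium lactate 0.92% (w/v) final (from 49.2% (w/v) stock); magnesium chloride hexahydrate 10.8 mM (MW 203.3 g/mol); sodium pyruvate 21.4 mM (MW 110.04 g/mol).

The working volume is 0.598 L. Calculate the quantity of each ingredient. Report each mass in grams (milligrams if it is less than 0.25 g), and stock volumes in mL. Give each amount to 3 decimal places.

sodium bicarbonate 18.119 mL; L-lysine hydrochloride 114.218 mg; sodium thiosulfate 0.454 g; sodium lactate 11.182 mL; magnesium chloride hexahydrate 1.313 g; sodium pyruvate 1.408 g

Scale factor relative to 1 L: 0.598.
sodium bicarbonate: V = C2·V2/C1 = 30.3 mM × 598 mL ÷ 1000 mM = 18.119 mL
L-lysine hydrochloride: 0.191 g/L × 0.598 L = 0.114218 g = 114.218 mg
sodium thiosulfate: 0.0759% w/v = 0.759 g/L → 0.759 × 0.598 L = 0.454 g
sodium lactate: V = C2·V2/C1 = 0.92% ÷ 49.2% × 598 mL = 11.182 mL
magnesium chloride hexahydrate: 10.8 mmol/L × 203.3 g/mol × 0.598 L ÷ 1000 = 1.313 g
sodium pyruvate: 21.4 mmol/L × 110.04 g/mol × 0.598 L ÷ 1000 = 1.408 g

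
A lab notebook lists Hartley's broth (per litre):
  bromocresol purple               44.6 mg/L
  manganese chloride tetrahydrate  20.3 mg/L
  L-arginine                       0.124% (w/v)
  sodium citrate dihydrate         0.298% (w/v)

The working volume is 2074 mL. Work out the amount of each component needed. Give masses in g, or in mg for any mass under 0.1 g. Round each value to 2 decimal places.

Scale factor relative to 1 L: 2.074.
bromocresol purple: 44.6 mg/L × 2.074 L = 92.50 mg
manganese chloride tetrahydrate: 20.3 mg/L × 2.074 L = 42.10 mg
L-arginine: 0.124% w/v = 1.24 g/L → 1.24 × 2.074 L = 2.57 g
sodium citrate dihydrate: 0.298 g per 100 mL × 2074 mL ÷ 100 = 6.18 g

bromocresol purple 92.50 mg; manganese chloride tetrahydrate 42.10 mg; L-arginine 2.57 g; sodium citrate dihydrate 6.18 g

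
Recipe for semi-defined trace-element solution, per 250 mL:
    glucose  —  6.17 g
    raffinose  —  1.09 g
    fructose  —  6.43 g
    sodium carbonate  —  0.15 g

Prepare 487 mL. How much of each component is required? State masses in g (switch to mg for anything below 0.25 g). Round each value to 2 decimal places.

glucose 12.02 g; raffinose 2.12 g; fructose 12.53 g; sodium carbonate 0.29 g

Scale factor = 487 mL / 250 mL = 1.948.
glucose: 6.17 g × (487 mL / 250 mL) = 12.02 g
raffinose: 1.09 g × (487 mL / 250 mL) = 2.12 g
fructose: 6.43 g × (487 mL / 250 mL) = 12.53 g
sodium carbonate: 0.15 g × (487 mL / 250 mL) = 0.29 g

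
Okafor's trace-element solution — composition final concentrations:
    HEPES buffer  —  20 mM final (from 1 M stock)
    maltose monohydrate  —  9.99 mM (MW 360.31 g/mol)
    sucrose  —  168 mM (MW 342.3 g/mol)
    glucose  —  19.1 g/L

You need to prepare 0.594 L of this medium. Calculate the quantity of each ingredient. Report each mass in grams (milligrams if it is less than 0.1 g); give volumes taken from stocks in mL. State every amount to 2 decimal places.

HEPES buffer 11.88 mL; maltose monohydrate 2.14 g; sucrose 34.16 g; glucose 11.35 g

Working volume: 0.594 L.
HEPES buffer: C1V1 = C2V2 → 20 mM × 594 mL ÷ 1000 mM = 11.88 mL
maltose monohydrate: 9.99 mmol/L × 360.31 g/mol × 0.594 L ÷ 1000 = 2.14 g
sucrose: 168 mmol/L × 342.3 g/mol × 0.594 L ÷ 1000 = 34.16 g
glucose: 19.1 g/L × 0.594 L = 11.35 g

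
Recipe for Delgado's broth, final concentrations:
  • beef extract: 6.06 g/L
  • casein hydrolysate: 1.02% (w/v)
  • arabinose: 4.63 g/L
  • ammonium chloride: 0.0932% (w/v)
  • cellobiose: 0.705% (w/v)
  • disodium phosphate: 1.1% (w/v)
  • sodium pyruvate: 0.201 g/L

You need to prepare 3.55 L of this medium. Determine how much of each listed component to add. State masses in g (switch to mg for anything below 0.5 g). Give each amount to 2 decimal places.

beef extract 21.51 g; casein hydrolysate 36.21 g; arabinose 16.44 g; ammonium chloride 3.31 g; cellobiose 25.03 g; disodium phosphate 39.05 g; sodium pyruvate 0.71 g

Working volume: 3.55 L.
beef extract: 6.06 g/L × 3.55 L = 21.51 g
casein hydrolysate: 1.02% w/v = 10.2 g/L → 10.2 × 3.55 L = 36.21 g
arabinose: 4.63 g/L × 3.55 L = 16.44 g
ammonium chloride: 0.0932% w/v = 0.932 g/L → 0.932 × 3.55 L = 3.31 g
cellobiose: 0.705% w/v = 7.05 g/L → 7.05 × 3.55 L = 25.03 g
disodium phosphate: 1.1% w/v = 11 g/L → 11 × 3.55 L = 39.05 g
sodium pyruvate: 0.201 g/L × 3.55 L = 0.71 g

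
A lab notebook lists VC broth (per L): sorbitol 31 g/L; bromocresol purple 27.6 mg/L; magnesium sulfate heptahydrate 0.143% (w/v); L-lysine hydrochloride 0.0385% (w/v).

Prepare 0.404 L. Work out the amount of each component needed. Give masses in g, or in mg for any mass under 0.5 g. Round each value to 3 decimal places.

sorbitol 12.524 g; bromocresol purple 11.150 mg; magnesium sulfate heptahydrate 0.578 g; L-lysine hydrochloride 155.540 mg

Scale factor relative to 1 L: 0.404.
sorbitol: 31 g/L × 0.404 L = 12.524 g
bromocresol purple: 27.6 mg/L × 0.404 L = 11.150 mg
magnesium sulfate heptahydrate: 0.143 g per 100 mL × 404 mL ÷ 100 = 0.578 g
L-lysine hydrochloride: 0.0385% w/v = 0.385 g/L → 0.385 × 0.404 L = 0.15554 g = 155.540 mg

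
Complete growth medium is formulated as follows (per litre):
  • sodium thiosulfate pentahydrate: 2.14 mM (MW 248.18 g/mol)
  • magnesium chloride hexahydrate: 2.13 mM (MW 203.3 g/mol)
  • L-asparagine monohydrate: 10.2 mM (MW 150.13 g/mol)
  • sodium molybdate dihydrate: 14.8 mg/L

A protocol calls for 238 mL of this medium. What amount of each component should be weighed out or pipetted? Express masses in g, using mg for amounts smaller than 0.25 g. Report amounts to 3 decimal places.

Working volume: 238 mL = 0.238 L.
sodium thiosulfate pentahydrate: 2.14 mmol/L × 248.18 mg/mmol × 0.238 L = 126.403 mg
magnesium chloride hexahydrate: 2.13 mmol/L × 203.3 mg/mmol × 0.238 L = 103.061 mg
L-asparagine monohydrate: 10.2 mmol/L × 150.13 g/mol × 0.238 L ÷ 1000 = 0.364 g
sodium molybdate dihydrate: 14.8 mg/L × 0.238 L = 3.522 mg

sodium thiosulfate pentahydrate 126.403 mg; magnesium chloride hexahydrate 103.061 mg; L-asparagine monohydrate 0.364 g; sodium molybdate dihydrate 3.522 mg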